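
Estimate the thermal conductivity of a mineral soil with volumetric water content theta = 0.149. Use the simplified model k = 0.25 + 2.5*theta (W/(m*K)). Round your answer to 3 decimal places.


Step 1: k = 0.25 + 2.5 * theta
Step 2: k = 0.25 + 2.5 * 0.149
Step 3: k = 0.25 + 0.373
Step 4: k = 0.623 W/(m*K)

0.623


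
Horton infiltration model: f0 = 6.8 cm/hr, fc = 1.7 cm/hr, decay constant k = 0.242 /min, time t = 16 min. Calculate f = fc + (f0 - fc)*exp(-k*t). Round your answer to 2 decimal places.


Step 1: f = fc + (f0 - fc) * exp(-k * t)
Step 2: exp(-0.242 * 16) = 0.020817
Step 3: f = 1.7 + (6.8 - 1.7) * 0.020817
Step 4: f = 1.7 + 5.1 * 0.020817
Step 5: f = 1.81 cm/hr

1.81


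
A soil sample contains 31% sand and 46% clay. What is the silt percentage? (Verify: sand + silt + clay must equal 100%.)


Step 1: sand + silt + clay = 100%
Step 2: silt = 100 - sand - clay
Step 3: silt = 100 - 31 - 46
Step 4: silt = 23%

23


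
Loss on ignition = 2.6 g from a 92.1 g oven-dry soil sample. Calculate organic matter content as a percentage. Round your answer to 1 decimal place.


Step 1: OM% = 100 * LOI / sample mass
Step 2: OM = 100 * 2.6 / 92.1
Step 3: OM = 2.8%

2.8


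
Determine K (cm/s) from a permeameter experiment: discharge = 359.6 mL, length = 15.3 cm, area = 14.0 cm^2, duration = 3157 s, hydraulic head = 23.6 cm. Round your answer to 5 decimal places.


Step 1: K = Q * L / (A * t * h)
Step 2: Numerator = 359.6 * 15.3 = 5501.88
Step 3: Denominator = 14.0 * 3157 * 23.6 = 1043072.8
Step 4: K = 5501.88 / 1043072.8 = 0.00527 cm/s

0.00527


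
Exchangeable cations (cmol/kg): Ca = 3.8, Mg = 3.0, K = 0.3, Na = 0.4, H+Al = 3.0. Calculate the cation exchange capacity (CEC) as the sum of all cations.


Step 1: CEC = Ca + Mg + K + Na + (H+Al)
Step 2: CEC = 3.8 + 3.0 + 0.3 + 0.4 + 3.0
Step 3: CEC = 10.5 cmol/kg

10.5


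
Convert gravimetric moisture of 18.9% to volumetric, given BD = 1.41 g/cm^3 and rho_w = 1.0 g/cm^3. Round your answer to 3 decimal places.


Step 1: theta = (w / 100) * BD / rho_w
Step 2: theta = (18.9 / 100) * 1.41 / 1.0
Step 3: theta = 0.189 * 1.41
Step 4: theta = 0.266

0.266


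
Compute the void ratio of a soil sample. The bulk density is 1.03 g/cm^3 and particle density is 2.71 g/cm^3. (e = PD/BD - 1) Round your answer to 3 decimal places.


Step 1: e = PD / BD - 1
Step 2: e = 2.71 / 1.03 - 1
Step 3: e = 2.63107 - 1
Step 4: e = 1.631

1.631


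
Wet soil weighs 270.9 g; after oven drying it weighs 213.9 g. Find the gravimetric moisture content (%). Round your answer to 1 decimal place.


Step 1: Water mass = wet - dry = 270.9 - 213.9 = 57.0 g
Step 2: w = 100 * water mass / dry mass
Step 3: w = 100 * 57.0 / 213.9 = 26.6%

26.6


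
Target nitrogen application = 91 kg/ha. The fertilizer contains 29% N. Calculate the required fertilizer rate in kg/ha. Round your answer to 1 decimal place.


Step 1: Fertilizer rate = target N / (N content / 100)
Step 2: Rate = 91 / (29 / 100)
Step 3: Rate = 91 / 0.29
Step 4: Rate = 313.8 kg/ha

313.8


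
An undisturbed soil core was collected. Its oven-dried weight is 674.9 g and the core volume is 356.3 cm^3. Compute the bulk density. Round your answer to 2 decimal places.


Step 1: Identify the formula: BD = dry mass / volume
Step 2: Substitute values: BD = 674.9 / 356.3
Step 3: BD = 1.89 g/cm^3

1.89


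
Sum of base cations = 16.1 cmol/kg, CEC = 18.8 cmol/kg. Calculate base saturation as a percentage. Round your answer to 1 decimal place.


Step 1: BS = 100 * (sum of bases) / CEC
Step 2: BS = 100 * 16.1 / 18.8
Step 3: BS = 85.6%

85.6


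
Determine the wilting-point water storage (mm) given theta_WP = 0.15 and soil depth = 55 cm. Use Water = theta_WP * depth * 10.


Step 1: Water (mm) = theta_WP * depth * 10
Step 2: Water = 0.15 * 55 * 10
Step 3: Water = 82.5 mm

82.5


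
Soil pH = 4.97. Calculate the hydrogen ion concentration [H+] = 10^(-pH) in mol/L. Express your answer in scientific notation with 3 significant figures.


Step 1: [H+] = 10^(-pH)
Step 2: [H+] = 10^(-4.97)
Step 3: [H+] = 1.07e-05 mol/L

1.07e-05


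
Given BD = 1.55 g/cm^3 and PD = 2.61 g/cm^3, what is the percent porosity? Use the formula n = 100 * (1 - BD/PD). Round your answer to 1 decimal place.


Step 1: Formula: n = 100 * (1 - BD / PD)
Step 2: n = 100 * (1 - 1.55 / 2.61)
Step 3: n = 100 * (1 - 0.59387)
Step 4: n = 40.6%

40.6


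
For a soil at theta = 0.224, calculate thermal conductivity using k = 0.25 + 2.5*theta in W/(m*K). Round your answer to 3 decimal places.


Step 1: k = 0.25 + 2.5 * theta
Step 2: k = 0.25 + 2.5 * 0.224
Step 3: k = 0.25 + 0.56
Step 4: k = 0.81 W/(m*K)

0.81


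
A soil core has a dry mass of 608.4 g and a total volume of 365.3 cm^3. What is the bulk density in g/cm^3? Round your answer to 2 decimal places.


Step 1: Identify the formula: BD = dry mass / volume
Step 2: Substitute values: BD = 608.4 / 365.3
Step 3: BD = 1.67 g/cm^3

1.67


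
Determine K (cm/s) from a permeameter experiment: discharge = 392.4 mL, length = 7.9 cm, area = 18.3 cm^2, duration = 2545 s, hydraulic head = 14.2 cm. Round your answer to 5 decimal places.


Step 1: K = Q * L / (A * t * h)
Step 2: Numerator = 392.4 * 7.9 = 3099.96
Step 3: Denominator = 18.3 * 2545 * 14.2 = 661343.7
Step 4: K = 3099.96 / 661343.7 = 0.00469 cm/s

0.00469


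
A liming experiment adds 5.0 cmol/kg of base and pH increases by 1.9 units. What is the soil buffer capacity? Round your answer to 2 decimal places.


Step 1: BC = change in base / change in pH
Step 2: BC = 5.0 / 1.9
Step 3: BC = 2.63 cmol/(kg*pH unit)

2.63


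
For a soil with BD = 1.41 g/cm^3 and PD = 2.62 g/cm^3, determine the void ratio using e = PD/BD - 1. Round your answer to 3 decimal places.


Step 1: e = PD / BD - 1
Step 2: e = 2.62 / 1.41 - 1
Step 3: e = 1.85816 - 1
Step 4: e = 0.858

0.858


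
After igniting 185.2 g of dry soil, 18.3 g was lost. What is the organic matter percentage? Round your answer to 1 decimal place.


Step 1: OM% = 100 * LOI / sample mass
Step 2: OM = 100 * 18.3 / 185.2
Step 3: OM = 9.9%

9.9


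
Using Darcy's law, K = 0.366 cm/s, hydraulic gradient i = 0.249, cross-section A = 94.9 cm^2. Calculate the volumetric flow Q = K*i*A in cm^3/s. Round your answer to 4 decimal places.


Step 1: Apply Darcy's law: Q = K * i * A
Step 2: Q = 0.366 * 0.249 * 94.9
Step 3: Q = 8.6486 cm^3/s

8.6486


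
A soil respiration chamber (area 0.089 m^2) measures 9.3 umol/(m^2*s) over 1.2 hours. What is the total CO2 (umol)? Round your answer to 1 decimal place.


Step 1: Convert time to seconds: 1.2 hr * 3600 = 4320.0 s
Step 2: Total = flux * area * time_s
Step 3: Total = 9.3 * 0.089 * 4320.0
Step 4: Total = 3575.7 umol

3575.7


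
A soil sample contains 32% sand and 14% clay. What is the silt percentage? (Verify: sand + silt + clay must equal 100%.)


Step 1: sand + silt + clay = 100%
Step 2: silt = 100 - sand - clay
Step 3: silt = 100 - 32 - 14
Step 4: silt = 54%

54


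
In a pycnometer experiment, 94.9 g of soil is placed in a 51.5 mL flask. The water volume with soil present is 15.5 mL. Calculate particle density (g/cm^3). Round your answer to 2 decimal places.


Step 1: Volume of solids = flask volume - water volume with soil
Step 2: V_solids = 51.5 - 15.5 = 36.0 mL
Step 3: Particle density = mass / V_solids = 94.9 / 36.0 = 2.64 g/cm^3

2.64


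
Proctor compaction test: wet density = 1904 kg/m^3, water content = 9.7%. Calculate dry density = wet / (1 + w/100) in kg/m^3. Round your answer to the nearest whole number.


Step 1: Dry density = wet density / (1 + w/100)
Step 2: Dry density = 1904 / (1 + 9.7/100)
Step 3: Dry density = 1904 / 1.097
Step 4: Dry density = 1736 kg/m^3

1736


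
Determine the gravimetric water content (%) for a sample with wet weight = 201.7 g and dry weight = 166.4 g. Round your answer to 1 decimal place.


Step 1: Water mass = wet - dry = 201.7 - 166.4 = 35.3 g
Step 2: w = 100 * water mass / dry mass
Step 3: w = 100 * 35.3 / 166.4 = 21.2%

21.2


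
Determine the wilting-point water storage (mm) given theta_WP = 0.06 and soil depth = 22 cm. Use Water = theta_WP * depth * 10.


Step 1: Water (mm) = theta_WP * depth * 10
Step 2: Water = 0.06 * 22 * 10
Step 3: Water = 13.2 mm

13.2


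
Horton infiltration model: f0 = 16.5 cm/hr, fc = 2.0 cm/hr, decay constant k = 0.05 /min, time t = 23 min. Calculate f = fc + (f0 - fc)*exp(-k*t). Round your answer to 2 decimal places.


Step 1: f = fc + (f0 - fc) * exp(-k * t)
Step 2: exp(-0.05 * 23) = 0.316637
Step 3: f = 2.0 + (16.5 - 2.0) * 0.316637
Step 4: f = 2.0 + 14.5 * 0.316637
Step 5: f = 6.59 cm/hr

6.59


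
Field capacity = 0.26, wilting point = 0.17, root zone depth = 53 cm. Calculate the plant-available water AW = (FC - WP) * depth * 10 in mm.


Step 1: Available water = (FC - WP) * depth * 10
Step 2: AW = (0.26 - 0.17) * 53 * 10
Step 3: AW = 0.09 * 53 * 10
Step 4: AW = 47.7 mm

47.7


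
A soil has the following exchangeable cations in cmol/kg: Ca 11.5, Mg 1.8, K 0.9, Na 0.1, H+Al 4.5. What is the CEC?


Step 1: CEC = Ca + Mg + K + Na + (H+Al)
Step 2: CEC = 11.5 + 1.8 + 0.9 + 0.1 + 4.5
Step 3: CEC = 18.8 cmol/kg

18.8


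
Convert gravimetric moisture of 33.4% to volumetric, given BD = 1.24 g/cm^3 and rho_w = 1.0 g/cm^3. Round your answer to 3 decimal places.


Step 1: theta = (w / 100) * BD / rho_w
Step 2: theta = (33.4 / 100) * 1.24 / 1.0
Step 3: theta = 0.334 * 1.24
Step 4: theta = 0.414

0.414


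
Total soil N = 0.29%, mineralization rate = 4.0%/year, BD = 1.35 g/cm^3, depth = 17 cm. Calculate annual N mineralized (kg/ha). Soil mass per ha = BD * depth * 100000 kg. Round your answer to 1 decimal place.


Step 1: Soil mass per ha = BD * depth * 100000 = 1.35 * 17 * 100000 = 2295000 kg
Step 2: Total N pool = soil mass * N%/100 = 2295000 * 0.29/100 = 6655.5 kg/ha
Step 3: N mineralized = N pool * rate%/100 = 6655.5 * 4.0/100 = 266.2 kg/ha/yr

266.2


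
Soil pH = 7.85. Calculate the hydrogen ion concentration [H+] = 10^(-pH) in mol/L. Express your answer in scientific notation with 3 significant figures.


Step 1: [H+] = 10^(-pH)
Step 2: [H+] = 10^(-7.85)
Step 3: [H+] = 1.41e-08 mol/L

1.41e-08


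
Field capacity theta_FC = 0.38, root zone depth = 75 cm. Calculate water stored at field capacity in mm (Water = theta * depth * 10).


Step 1: Water (mm) = theta_FC * depth (cm) * 10
Step 2: Water = 0.38 * 75 * 10
Step 3: Water = 285.0 mm

285.0


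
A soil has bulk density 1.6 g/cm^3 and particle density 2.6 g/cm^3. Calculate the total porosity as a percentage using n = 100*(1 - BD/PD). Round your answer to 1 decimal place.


Step 1: Formula: n = 100 * (1 - BD / PD)
Step 2: n = 100 * (1 - 1.6 / 2.6)
Step 3: n = 100 * (1 - 0.61538)
Step 4: n = 38.5%

38.5


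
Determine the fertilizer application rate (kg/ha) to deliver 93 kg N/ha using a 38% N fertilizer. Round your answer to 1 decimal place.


Step 1: Fertilizer rate = target N / (N content / 100)
Step 2: Rate = 93 / (38 / 100)
Step 3: Rate = 93 / 0.38
Step 4: Rate = 244.7 kg/ha

244.7


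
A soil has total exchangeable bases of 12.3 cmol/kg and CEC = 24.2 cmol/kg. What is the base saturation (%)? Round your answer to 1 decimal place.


Step 1: BS = 100 * (sum of bases) / CEC
Step 2: BS = 100 * 12.3 / 24.2
Step 3: BS = 50.8%

50.8


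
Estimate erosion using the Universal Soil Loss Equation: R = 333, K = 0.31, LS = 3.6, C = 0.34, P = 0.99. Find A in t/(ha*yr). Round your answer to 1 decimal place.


Step 1: A = R * K * LS * C * P
Step 2: R * K = 333 * 0.31 = 103.23
Step 3: (R*K) * LS = 103.23 * 3.6 = 371.628
Step 4: * C * P = 371.628 * 0.34 * 0.99 = 125.1
Step 5: A = 125.1 t/(ha*yr)

125.1


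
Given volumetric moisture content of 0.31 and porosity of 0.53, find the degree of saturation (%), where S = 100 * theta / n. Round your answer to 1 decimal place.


Step 1: S = 100 * theta_v / n
Step 2: S = 100 * 0.31 / 0.53
Step 3: S = 58.5%

58.5


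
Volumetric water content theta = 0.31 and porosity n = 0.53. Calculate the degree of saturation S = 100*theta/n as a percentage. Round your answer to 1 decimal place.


Step 1: S = 100 * theta_v / n
Step 2: S = 100 * 0.31 / 0.53
Step 3: S = 58.5%

58.5


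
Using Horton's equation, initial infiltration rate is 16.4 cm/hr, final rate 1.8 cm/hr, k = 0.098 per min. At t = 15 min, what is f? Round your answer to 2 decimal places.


Step 1: f = fc + (f0 - fc) * exp(-k * t)
Step 2: exp(-0.098 * 15) = 0.229925
Step 3: f = 1.8 + (16.4 - 1.8) * 0.229925
Step 4: f = 1.8 + 14.6 * 0.229925
Step 5: f = 5.16 cm/hr

5.16


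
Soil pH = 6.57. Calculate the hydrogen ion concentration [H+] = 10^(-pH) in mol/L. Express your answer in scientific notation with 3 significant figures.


Step 1: [H+] = 10^(-pH)
Step 2: [H+] = 10^(-6.57)
Step 3: [H+] = 2.69e-07 mol/L

2.69e-07


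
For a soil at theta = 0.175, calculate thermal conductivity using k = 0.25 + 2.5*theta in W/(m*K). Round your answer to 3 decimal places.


Step 1: k = 0.25 + 2.5 * theta
Step 2: k = 0.25 + 2.5 * 0.175
Step 3: k = 0.25 + 0.438
Step 4: k = 0.688 W/(m*K)

0.688


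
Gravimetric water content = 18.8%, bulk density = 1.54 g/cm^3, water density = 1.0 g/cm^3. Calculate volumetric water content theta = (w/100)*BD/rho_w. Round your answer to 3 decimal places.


Step 1: theta = (w / 100) * BD / rho_w
Step 2: theta = (18.8 / 100) * 1.54 / 1.0
Step 3: theta = 0.188 * 1.54
Step 4: theta = 0.29

0.29


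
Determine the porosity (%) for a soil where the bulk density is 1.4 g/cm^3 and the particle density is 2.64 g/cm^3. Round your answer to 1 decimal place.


Step 1: Formula: n = 100 * (1 - BD / PD)
Step 2: n = 100 * (1 - 1.4 / 2.64)
Step 3: n = 100 * (1 - 0.5303)
Step 4: n = 47.0%

47.0


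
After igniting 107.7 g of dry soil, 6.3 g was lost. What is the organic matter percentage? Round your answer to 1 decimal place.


Step 1: OM% = 100 * LOI / sample mass
Step 2: OM = 100 * 6.3 / 107.7
Step 3: OM = 5.8%

5.8


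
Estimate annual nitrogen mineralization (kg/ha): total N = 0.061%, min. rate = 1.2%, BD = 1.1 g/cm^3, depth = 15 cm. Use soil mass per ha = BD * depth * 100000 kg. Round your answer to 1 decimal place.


Step 1: Soil mass per ha = BD * depth * 100000 = 1.1 * 15 * 100000 = 1650000 kg
Step 2: Total N pool = soil mass * N%/100 = 1650000 * 0.061/100 = 1006.5 kg/ha
Step 3: N mineralized = N pool * rate%/100 = 1006.5 * 1.2/100 = 12.1 kg/ha/yr

12.1


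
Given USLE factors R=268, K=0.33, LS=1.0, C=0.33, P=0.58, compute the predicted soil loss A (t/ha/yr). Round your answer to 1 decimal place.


Step 1: A = R * K * LS * C * P
Step 2: R * K = 268 * 0.33 = 88.44
Step 3: (R*K) * LS = 88.44 * 1.0 = 88.44
Step 4: * C * P = 88.44 * 0.33 * 0.58 = 16.9
Step 5: A = 16.9 t/(ha*yr)

16.9


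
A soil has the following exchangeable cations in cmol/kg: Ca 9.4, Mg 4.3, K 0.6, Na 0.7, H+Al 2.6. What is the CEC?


Step 1: CEC = Ca + Mg + K + Na + (H+Al)
Step 2: CEC = 9.4 + 4.3 + 0.6 + 0.7 + 2.6
Step 3: CEC = 17.6 cmol/kg

17.6


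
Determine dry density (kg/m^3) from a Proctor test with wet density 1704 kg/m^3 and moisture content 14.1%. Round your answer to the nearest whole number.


Step 1: Dry density = wet density / (1 + w/100)
Step 2: Dry density = 1704 / (1 + 14.1/100)
Step 3: Dry density = 1704 / 1.141
Step 4: Dry density = 1493 kg/m^3

1493


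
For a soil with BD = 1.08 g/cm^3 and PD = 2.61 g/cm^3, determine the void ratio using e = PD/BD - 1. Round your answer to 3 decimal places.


Step 1: e = PD / BD - 1
Step 2: e = 2.61 / 1.08 - 1
Step 3: e = 2.41667 - 1
Step 4: e = 1.417

1.417


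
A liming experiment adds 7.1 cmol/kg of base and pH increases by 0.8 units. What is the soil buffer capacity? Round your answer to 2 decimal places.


Step 1: BC = change in base / change in pH
Step 2: BC = 7.1 / 0.8
Step 3: BC = 8.88 cmol/(kg*pH unit)

8.88


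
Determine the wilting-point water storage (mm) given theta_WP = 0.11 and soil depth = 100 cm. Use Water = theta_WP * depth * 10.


Step 1: Water (mm) = theta_WP * depth * 10
Step 2: Water = 0.11 * 100 * 10
Step 3: Water = 110.0 mm

110.0


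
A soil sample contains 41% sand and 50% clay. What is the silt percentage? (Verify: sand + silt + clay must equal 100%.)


Step 1: sand + silt + clay = 100%
Step 2: silt = 100 - sand - clay
Step 3: silt = 100 - 41 - 50
Step 4: silt = 9%

9


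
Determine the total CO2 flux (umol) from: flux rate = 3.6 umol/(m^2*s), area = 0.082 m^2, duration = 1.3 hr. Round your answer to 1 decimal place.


Step 1: Convert time to seconds: 1.3 hr * 3600 = 4680.0 s
Step 2: Total = flux * area * time_s
Step 3: Total = 3.6 * 0.082 * 4680.0
Step 4: Total = 1381.5 umol

1381.5


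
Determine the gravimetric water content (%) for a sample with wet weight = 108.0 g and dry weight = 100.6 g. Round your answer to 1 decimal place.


Step 1: Water mass = wet - dry = 108.0 - 100.6 = 7.4 g
Step 2: w = 100 * water mass / dry mass
Step 3: w = 100 * 7.4 / 100.6 = 7.4%

7.4


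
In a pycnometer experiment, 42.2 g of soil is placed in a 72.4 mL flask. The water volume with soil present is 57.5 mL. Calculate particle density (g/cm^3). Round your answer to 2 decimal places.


Step 1: Volume of solids = flask volume - water volume with soil
Step 2: V_solids = 72.4 - 57.5 = 14.9 mL
Step 3: Particle density = mass / V_solids = 42.2 / 14.9 = 2.83 g/cm^3

2.83


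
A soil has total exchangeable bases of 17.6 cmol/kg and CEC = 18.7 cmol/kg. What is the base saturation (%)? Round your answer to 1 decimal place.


Step 1: BS = 100 * (sum of bases) / CEC
Step 2: BS = 100 * 17.6 / 18.7
Step 3: BS = 94.1%

94.1


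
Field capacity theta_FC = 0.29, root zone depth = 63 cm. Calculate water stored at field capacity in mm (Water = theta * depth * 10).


Step 1: Water (mm) = theta_FC * depth (cm) * 10
Step 2: Water = 0.29 * 63 * 10
Step 3: Water = 182.7 mm

182.7


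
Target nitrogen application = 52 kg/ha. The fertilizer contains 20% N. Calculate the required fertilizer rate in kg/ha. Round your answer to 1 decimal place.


Step 1: Fertilizer rate = target N / (N content / 100)
Step 2: Rate = 52 / (20 / 100)
Step 3: Rate = 52 / 0.2
Step 4: Rate = 260.0 kg/ha

260.0


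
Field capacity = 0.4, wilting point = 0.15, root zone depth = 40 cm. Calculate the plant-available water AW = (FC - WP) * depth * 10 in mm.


Step 1: Available water = (FC - WP) * depth * 10
Step 2: AW = (0.4 - 0.15) * 40 * 10
Step 3: AW = 0.25 * 40 * 10
Step 4: AW = 100.0 mm

100.0


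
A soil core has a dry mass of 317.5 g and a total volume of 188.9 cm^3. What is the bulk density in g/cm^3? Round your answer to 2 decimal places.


Step 1: Identify the formula: BD = dry mass / volume
Step 2: Substitute values: BD = 317.5 / 188.9
Step 3: BD = 1.68 g/cm^3

1.68


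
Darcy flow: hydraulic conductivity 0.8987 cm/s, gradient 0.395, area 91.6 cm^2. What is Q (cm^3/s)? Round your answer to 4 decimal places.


Step 1: Apply Darcy's law: Q = K * i * A
Step 2: Q = 0.8987 * 0.395 * 91.6
Step 3: Q = 32.5168 cm^3/s

32.5168


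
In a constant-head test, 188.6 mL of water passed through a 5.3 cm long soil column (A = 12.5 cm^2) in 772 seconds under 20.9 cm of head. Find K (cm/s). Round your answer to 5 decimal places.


Step 1: K = Q * L / (A * t * h)
Step 2: Numerator = 188.6 * 5.3 = 999.58
Step 3: Denominator = 12.5 * 772 * 20.9 = 201685.0
Step 4: K = 999.58 / 201685.0 = 0.00496 cm/s

0.00496


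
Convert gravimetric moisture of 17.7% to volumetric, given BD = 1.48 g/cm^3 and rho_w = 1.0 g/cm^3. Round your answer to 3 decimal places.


Step 1: theta = (w / 100) * BD / rho_w
Step 2: theta = (17.7 / 100) * 1.48 / 1.0
Step 3: theta = 0.177 * 1.48
Step 4: theta = 0.262

0.262


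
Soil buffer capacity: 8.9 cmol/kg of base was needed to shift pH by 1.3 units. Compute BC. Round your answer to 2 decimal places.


Step 1: BC = change in base / change in pH
Step 2: BC = 8.9 / 1.3
Step 3: BC = 6.85 cmol/(kg*pH unit)

6.85


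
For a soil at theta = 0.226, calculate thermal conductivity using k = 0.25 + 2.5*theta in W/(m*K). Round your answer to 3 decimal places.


Step 1: k = 0.25 + 2.5 * theta
Step 2: k = 0.25 + 2.5 * 0.226
Step 3: k = 0.25 + 0.565
Step 4: k = 0.815 W/(m*K)

0.815


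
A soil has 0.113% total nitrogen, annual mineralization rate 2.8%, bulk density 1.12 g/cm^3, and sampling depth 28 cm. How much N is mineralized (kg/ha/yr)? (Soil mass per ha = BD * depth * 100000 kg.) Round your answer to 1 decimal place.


Step 1: Soil mass per ha = BD * depth * 100000 = 1.12 * 28 * 100000 = 3136000 kg
Step 2: Total N pool = soil mass * N%/100 = 3136000 * 0.113/100 = 3543.68 kg/ha
Step 3: N mineralized = N pool * rate%/100 = 3543.68 * 2.8/100 = 99.2 kg/ha/yr

99.2


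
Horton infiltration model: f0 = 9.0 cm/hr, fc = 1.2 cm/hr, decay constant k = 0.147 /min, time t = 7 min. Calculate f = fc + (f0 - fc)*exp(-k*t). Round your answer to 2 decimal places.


Step 1: f = fc + (f0 - fc) * exp(-k * t)
Step 2: exp(-0.147 * 7) = 0.357364
Step 3: f = 1.2 + (9.0 - 1.2) * 0.357364
Step 4: f = 1.2 + 7.8 * 0.357364
Step 5: f = 3.99 cm/hr

3.99


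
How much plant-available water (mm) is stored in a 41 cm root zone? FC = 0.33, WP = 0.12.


Step 1: Available water = (FC - WP) * depth * 10
Step 2: AW = (0.33 - 0.12) * 41 * 10
Step 3: AW = 0.21 * 41 * 10
Step 4: AW = 86.1 mm

86.1


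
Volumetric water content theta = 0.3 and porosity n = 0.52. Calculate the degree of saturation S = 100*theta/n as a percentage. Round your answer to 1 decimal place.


Step 1: S = 100 * theta_v / n
Step 2: S = 100 * 0.3 / 0.52
Step 3: S = 57.7%

57.7


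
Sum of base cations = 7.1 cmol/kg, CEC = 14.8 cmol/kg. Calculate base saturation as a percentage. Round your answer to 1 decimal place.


Step 1: BS = 100 * (sum of bases) / CEC
Step 2: BS = 100 * 7.1 / 14.8
Step 3: BS = 48.0%

48.0


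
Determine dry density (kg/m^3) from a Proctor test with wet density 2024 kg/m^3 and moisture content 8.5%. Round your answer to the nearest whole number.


Step 1: Dry density = wet density / (1 + w/100)
Step 2: Dry density = 2024 / (1 + 8.5/100)
Step 3: Dry density = 2024 / 1.085
Step 4: Dry density = 1865 kg/m^3

1865


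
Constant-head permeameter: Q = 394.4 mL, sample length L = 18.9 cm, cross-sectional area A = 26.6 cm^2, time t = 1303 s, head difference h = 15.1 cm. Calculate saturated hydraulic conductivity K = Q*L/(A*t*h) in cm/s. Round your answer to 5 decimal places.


Step 1: K = Q * L / (A * t * h)
Step 2: Numerator = 394.4 * 18.9 = 7454.16
Step 3: Denominator = 26.6 * 1303 * 15.1 = 523362.98
Step 4: K = 7454.16 / 523362.98 = 0.01424 cm/s

0.01424


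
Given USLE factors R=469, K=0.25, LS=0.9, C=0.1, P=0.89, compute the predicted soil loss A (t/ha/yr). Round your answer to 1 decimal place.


Step 1: A = R * K * LS * C * P
Step 2: R * K = 469 * 0.25 = 117.25
Step 3: (R*K) * LS = 117.25 * 0.9 = 105.525
Step 4: * C * P = 105.525 * 0.1 * 0.89 = 9.4
Step 5: A = 9.4 t/(ha*yr)

9.4


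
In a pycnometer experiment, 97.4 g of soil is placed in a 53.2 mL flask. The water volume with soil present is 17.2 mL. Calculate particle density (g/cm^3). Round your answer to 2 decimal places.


Step 1: Volume of solids = flask volume - water volume with soil
Step 2: V_solids = 53.2 - 17.2 = 36.0 mL
Step 3: Particle density = mass / V_solids = 97.4 / 36.0 = 2.71 g/cm^3

2.71


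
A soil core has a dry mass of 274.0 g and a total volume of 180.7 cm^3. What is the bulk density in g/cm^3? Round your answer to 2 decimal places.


Step 1: Identify the formula: BD = dry mass / volume
Step 2: Substitute values: BD = 274.0 / 180.7
Step 3: BD = 1.52 g/cm^3

1.52


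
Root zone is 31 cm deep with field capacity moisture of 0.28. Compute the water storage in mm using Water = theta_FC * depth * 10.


Step 1: Water (mm) = theta_FC * depth (cm) * 10
Step 2: Water = 0.28 * 31 * 10
Step 3: Water = 86.8 mm

86.8


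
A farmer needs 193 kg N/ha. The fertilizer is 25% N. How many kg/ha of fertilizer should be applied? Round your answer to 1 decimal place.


Step 1: Fertilizer rate = target N / (N content / 100)
Step 2: Rate = 193 / (25 / 100)
Step 3: Rate = 193 / 0.25
Step 4: Rate = 772.0 kg/ha

772.0


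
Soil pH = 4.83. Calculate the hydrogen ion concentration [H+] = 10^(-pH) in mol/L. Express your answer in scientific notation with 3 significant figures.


Step 1: [H+] = 10^(-pH)
Step 2: [H+] = 10^(-4.83)
Step 3: [H+] = 1.48e-05 mol/L

1.48e-05


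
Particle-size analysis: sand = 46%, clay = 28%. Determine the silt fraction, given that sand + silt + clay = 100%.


Step 1: sand + silt + clay = 100%
Step 2: silt = 100 - sand - clay
Step 3: silt = 100 - 46 - 28
Step 4: silt = 26%

26


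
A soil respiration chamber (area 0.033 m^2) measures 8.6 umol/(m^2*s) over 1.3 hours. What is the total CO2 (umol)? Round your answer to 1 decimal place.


Step 1: Convert time to seconds: 1.3 hr * 3600 = 4680.0 s
Step 2: Total = flux * area * time_s
Step 3: Total = 8.6 * 0.033 * 4680.0
Step 4: Total = 1328.2 umol

1328.2


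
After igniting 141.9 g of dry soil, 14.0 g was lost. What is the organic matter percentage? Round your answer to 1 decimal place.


Step 1: OM% = 100 * LOI / sample mass
Step 2: OM = 100 * 14.0 / 141.9
Step 3: OM = 9.9%

9.9


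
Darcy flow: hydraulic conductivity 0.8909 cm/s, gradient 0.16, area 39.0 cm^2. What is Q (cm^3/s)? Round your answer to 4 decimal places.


Step 1: Apply Darcy's law: Q = K * i * A
Step 2: Q = 0.8909 * 0.16 * 39.0
Step 3: Q = 5.5592 cm^3/s

5.5592


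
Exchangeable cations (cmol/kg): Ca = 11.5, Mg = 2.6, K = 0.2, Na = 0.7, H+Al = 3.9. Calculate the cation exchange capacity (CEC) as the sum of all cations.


Step 1: CEC = Ca + Mg + K + Na + (H+Al)
Step 2: CEC = 11.5 + 2.6 + 0.2 + 0.7 + 3.9
Step 3: CEC = 18.9 cmol/kg

18.9


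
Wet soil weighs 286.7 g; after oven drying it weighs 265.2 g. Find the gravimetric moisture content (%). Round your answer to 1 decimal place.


Step 1: Water mass = wet - dry = 286.7 - 265.2 = 21.5 g
Step 2: w = 100 * water mass / dry mass
Step 3: w = 100 * 21.5 / 265.2 = 8.1%

8.1


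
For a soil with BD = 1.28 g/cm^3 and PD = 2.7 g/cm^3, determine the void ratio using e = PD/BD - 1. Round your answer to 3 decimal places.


Step 1: e = PD / BD - 1
Step 2: e = 2.7 / 1.28 - 1
Step 3: e = 2.10938 - 1
Step 4: e = 1.109

1.109


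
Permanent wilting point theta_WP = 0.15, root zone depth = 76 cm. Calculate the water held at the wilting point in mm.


Step 1: Water (mm) = theta_WP * depth * 10
Step 2: Water = 0.15 * 76 * 10
Step 3: Water = 114.0 mm

114.0


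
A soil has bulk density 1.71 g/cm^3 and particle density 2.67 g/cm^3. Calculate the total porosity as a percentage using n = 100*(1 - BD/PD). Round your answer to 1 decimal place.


Step 1: Formula: n = 100 * (1 - BD / PD)
Step 2: n = 100 * (1 - 1.71 / 2.67)
Step 3: n = 100 * (1 - 0.64045)
Step 4: n = 36.0%

36.0


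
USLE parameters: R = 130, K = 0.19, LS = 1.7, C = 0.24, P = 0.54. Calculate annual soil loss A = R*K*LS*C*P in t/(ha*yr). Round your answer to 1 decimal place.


Step 1: A = R * K * LS * C * P
Step 2: R * K = 130 * 0.19 = 24.7
Step 3: (R*K) * LS = 24.7 * 1.7 = 41.99
Step 4: * C * P = 41.99 * 0.24 * 0.54 = 5.4
Step 5: A = 5.4 t/(ha*yr)

5.4


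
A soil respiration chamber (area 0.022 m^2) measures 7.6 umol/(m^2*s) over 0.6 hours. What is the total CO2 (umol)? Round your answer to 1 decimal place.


Step 1: Convert time to seconds: 0.6 hr * 3600 = 2160.0 s
Step 2: Total = flux * area * time_s
Step 3: Total = 7.6 * 0.022 * 2160.0
Step 4: Total = 361.2 umol

361.2


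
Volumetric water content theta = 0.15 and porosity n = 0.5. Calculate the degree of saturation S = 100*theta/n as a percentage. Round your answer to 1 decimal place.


Step 1: S = 100 * theta_v / n
Step 2: S = 100 * 0.15 / 0.5
Step 3: S = 30.0%

30.0


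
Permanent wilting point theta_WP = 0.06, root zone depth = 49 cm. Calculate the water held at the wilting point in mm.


Step 1: Water (mm) = theta_WP * depth * 10
Step 2: Water = 0.06 * 49 * 10
Step 3: Water = 29.4 mm

29.4


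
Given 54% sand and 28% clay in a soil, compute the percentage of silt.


Step 1: sand + silt + clay = 100%
Step 2: silt = 100 - sand - clay
Step 3: silt = 100 - 54 - 28
Step 4: silt = 18%

18


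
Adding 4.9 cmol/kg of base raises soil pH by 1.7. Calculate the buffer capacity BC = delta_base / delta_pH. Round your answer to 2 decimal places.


Step 1: BC = change in base / change in pH
Step 2: BC = 4.9 / 1.7
Step 3: BC = 2.88 cmol/(kg*pH unit)

2.88


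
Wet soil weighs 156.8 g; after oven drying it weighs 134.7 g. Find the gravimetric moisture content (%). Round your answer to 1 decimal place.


Step 1: Water mass = wet - dry = 156.8 - 134.7 = 22.1 g
Step 2: w = 100 * water mass / dry mass
Step 3: w = 100 * 22.1 / 134.7 = 16.4%

16.4


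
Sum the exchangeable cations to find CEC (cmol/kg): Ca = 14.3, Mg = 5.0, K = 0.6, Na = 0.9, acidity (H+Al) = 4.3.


Step 1: CEC = Ca + Mg + K + Na + (H+Al)
Step 2: CEC = 14.3 + 5.0 + 0.6 + 0.9 + 4.3
Step 3: CEC = 25.1 cmol/kg

25.1


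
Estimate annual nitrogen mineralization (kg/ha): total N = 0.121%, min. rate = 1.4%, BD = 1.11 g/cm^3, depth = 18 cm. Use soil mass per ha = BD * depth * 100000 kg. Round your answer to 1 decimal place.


Step 1: Soil mass per ha = BD * depth * 100000 = 1.11 * 18 * 100000 = 1998000 kg
Step 2: Total N pool = soil mass * N%/100 = 1998000 * 0.121/100 = 2417.58 kg/ha
Step 3: N mineralized = N pool * rate%/100 = 2417.58 * 1.4/100 = 33.8 kg/ha/yr

33.8


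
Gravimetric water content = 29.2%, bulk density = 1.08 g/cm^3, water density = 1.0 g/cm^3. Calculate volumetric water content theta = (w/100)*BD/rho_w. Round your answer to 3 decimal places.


Step 1: theta = (w / 100) * BD / rho_w
Step 2: theta = (29.2 / 100) * 1.08 / 1.0
Step 3: theta = 0.292 * 1.08
Step 4: theta = 0.315

0.315


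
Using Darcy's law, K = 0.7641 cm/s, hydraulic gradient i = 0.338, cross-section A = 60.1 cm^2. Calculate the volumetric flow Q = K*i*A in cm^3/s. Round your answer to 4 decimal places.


Step 1: Apply Darcy's law: Q = K * i * A
Step 2: Q = 0.7641 * 0.338 * 60.1
Step 3: Q = 15.5218 cm^3/s

15.5218


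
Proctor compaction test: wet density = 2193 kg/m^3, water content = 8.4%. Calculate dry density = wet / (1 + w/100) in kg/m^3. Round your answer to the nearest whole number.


Step 1: Dry density = wet density / (1 + w/100)
Step 2: Dry density = 2193 / (1 + 8.4/100)
Step 3: Dry density = 2193 / 1.084
Step 4: Dry density = 2023 kg/m^3

2023


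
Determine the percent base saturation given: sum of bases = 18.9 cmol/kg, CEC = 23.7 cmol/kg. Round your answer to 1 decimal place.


Step 1: BS = 100 * (sum of bases) / CEC
Step 2: BS = 100 * 18.9 / 23.7
Step 3: BS = 79.7%

79.7


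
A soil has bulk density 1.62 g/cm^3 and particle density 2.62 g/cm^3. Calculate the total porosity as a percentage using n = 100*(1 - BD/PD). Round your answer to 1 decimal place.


Step 1: Formula: n = 100 * (1 - BD / PD)
Step 2: n = 100 * (1 - 1.62 / 2.62)
Step 3: n = 100 * (1 - 0.61832)
Step 4: n = 38.2%

38.2


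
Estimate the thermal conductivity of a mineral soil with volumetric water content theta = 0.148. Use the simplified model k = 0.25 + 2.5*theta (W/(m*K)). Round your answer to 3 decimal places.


Step 1: k = 0.25 + 2.5 * theta
Step 2: k = 0.25 + 2.5 * 0.148
Step 3: k = 0.25 + 0.37
Step 4: k = 0.62 W/(m*K)

0.62


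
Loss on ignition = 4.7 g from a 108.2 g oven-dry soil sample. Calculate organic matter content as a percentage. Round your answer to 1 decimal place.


Step 1: OM% = 100 * LOI / sample mass
Step 2: OM = 100 * 4.7 / 108.2
Step 3: OM = 4.3%

4.3


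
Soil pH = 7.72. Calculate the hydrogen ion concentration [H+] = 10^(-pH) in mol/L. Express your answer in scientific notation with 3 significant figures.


Step 1: [H+] = 10^(-pH)
Step 2: [H+] = 10^(-7.72)
Step 3: [H+] = 1.91e-08 mol/L

1.91e-08


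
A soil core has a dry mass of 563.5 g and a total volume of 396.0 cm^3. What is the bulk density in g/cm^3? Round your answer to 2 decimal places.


Step 1: Identify the formula: BD = dry mass / volume
Step 2: Substitute values: BD = 563.5 / 396.0
Step 3: BD = 1.42 g/cm^3

1.42


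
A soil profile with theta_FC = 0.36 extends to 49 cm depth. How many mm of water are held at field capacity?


Step 1: Water (mm) = theta_FC * depth (cm) * 10
Step 2: Water = 0.36 * 49 * 10
Step 3: Water = 176.4 mm

176.4


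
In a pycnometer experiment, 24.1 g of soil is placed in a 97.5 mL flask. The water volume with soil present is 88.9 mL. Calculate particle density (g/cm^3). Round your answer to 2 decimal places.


Step 1: Volume of solids = flask volume - water volume with soil
Step 2: V_solids = 97.5 - 88.9 = 8.6 mL
Step 3: Particle density = mass / V_solids = 24.1 / 8.6 = 2.8 g/cm^3

2.8


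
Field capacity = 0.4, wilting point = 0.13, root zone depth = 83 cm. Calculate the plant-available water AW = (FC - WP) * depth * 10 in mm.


Step 1: Available water = (FC - WP) * depth * 10
Step 2: AW = (0.4 - 0.13) * 83 * 10
Step 3: AW = 0.27 * 83 * 10
Step 4: AW = 224.1 mm

224.1


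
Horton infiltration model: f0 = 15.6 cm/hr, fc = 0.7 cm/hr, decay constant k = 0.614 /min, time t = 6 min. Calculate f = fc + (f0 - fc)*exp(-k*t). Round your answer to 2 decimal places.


Step 1: f = fc + (f0 - fc) * exp(-k * t)
Step 2: exp(-0.614 * 6) = 0.025122
Step 3: f = 0.7 + (15.6 - 0.7) * 0.025122
Step 4: f = 0.7 + 14.9 * 0.025122
Step 5: f = 1.07 cm/hr

1.07


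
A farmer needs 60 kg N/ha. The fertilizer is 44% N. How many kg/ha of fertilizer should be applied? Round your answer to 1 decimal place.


Step 1: Fertilizer rate = target N / (N content / 100)
Step 2: Rate = 60 / (44 / 100)
Step 3: Rate = 60 / 0.44
Step 4: Rate = 136.4 kg/ha

136.4


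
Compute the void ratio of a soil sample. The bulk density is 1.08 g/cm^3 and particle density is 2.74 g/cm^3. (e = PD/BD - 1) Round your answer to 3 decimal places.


Step 1: e = PD / BD - 1
Step 2: e = 2.74 / 1.08 - 1
Step 3: e = 2.53704 - 1
Step 4: e = 1.537

1.537


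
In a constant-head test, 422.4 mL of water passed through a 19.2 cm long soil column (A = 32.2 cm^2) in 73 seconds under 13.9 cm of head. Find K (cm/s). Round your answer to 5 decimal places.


Step 1: K = Q * L / (A * t * h)
Step 2: Numerator = 422.4 * 19.2 = 8110.08
Step 3: Denominator = 32.2 * 73 * 13.9 = 32673.34
Step 4: K = 8110.08 / 32673.34 = 0.24822 cm/s

0.24822


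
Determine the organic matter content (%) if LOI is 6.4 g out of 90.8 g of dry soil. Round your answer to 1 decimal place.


Step 1: OM% = 100 * LOI / sample mass
Step 2: OM = 100 * 6.4 / 90.8
Step 3: OM = 7.0%

7.0


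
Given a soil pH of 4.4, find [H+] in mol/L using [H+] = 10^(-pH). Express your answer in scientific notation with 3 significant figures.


Step 1: [H+] = 10^(-pH)
Step 2: [H+] = 10^(-4.4)
Step 3: [H+] = 3.98e-05 mol/L

3.98e-05


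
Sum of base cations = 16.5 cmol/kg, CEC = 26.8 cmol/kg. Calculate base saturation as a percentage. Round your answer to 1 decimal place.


Step 1: BS = 100 * (sum of bases) / CEC
Step 2: BS = 100 * 16.5 / 26.8
Step 3: BS = 61.6%

61.6


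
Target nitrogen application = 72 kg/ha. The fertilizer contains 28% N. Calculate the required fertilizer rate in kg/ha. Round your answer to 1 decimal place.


Step 1: Fertilizer rate = target N / (N content / 100)
Step 2: Rate = 72 / (28 / 100)
Step 3: Rate = 72 / 0.28
Step 4: Rate = 257.1 kg/ha

257.1


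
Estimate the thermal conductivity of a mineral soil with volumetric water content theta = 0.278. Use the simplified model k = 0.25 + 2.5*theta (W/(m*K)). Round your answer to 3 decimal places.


Step 1: k = 0.25 + 2.5 * theta
Step 2: k = 0.25 + 2.5 * 0.278
Step 3: k = 0.25 + 0.695
Step 4: k = 0.945 W/(m*K)

0.945


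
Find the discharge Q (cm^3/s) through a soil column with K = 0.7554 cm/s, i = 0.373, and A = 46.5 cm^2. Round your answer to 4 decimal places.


Step 1: Apply Darcy's law: Q = K * i * A
Step 2: Q = 0.7554 * 0.373 * 46.5
Step 3: Q = 13.102 cm^3/s

13.102


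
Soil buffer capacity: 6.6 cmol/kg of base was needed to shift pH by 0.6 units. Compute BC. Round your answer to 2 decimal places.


Step 1: BC = change in base / change in pH
Step 2: BC = 6.6 / 0.6
Step 3: BC = 11.0 cmol/(kg*pH unit)

11.0


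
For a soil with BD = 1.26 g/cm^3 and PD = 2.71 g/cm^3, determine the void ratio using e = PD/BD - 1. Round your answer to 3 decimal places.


Step 1: e = PD / BD - 1
Step 2: e = 2.71 / 1.26 - 1
Step 3: e = 2.15079 - 1
Step 4: e = 1.151

1.151


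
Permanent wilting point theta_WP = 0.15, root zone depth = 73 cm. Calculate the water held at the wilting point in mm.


Step 1: Water (mm) = theta_WP * depth * 10
Step 2: Water = 0.15 * 73 * 10
Step 3: Water = 109.5 mm

109.5


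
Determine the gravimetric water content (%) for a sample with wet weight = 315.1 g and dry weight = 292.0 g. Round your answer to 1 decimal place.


Step 1: Water mass = wet - dry = 315.1 - 292.0 = 23.1 g
Step 2: w = 100 * water mass / dry mass
Step 3: w = 100 * 23.1 / 292.0 = 7.9%

7.9


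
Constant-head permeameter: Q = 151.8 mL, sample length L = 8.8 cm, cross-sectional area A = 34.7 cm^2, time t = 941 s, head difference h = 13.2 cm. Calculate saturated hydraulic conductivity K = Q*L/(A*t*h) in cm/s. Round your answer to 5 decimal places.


Step 1: K = Q * L / (A * t * h)
Step 2: Numerator = 151.8 * 8.8 = 1335.84
Step 3: Denominator = 34.7 * 941 * 13.2 = 431015.64
Step 4: K = 1335.84 / 431015.64 = 0.0031 cm/s

0.0031


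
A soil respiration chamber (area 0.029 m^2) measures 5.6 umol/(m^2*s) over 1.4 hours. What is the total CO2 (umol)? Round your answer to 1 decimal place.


Step 1: Convert time to seconds: 1.4 hr * 3600 = 5040.0 s
Step 2: Total = flux * area * time_s
Step 3: Total = 5.6 * 0.029 * 5040.0
Step 4: Total = 818.5 umol

818.5


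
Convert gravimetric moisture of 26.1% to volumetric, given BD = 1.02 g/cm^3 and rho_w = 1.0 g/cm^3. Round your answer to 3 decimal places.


Step 1: theta = (w / 100) * BD / rho_w
Step 2: theta = (26.1 / 100) * 1.02 / 1.0
Step 3: theta = 0.261 * 1.02
Step 4: theta = 0.266

0.266


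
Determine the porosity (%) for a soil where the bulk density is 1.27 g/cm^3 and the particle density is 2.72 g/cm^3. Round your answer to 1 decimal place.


Step 1: Formula: n = 100 * (1 - BD / PD)
Step 2: n = 100 * (1 - 1.27 / 2.72)
Step 3: n = 100 * (1 - 0.46691)
Step 4: n = 53.3%

53.3


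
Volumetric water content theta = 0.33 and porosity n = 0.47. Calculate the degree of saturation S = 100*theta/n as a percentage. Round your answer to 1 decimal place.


Step 1: S = 100 * theta_v / n
Step 2: S = 100 * 0.33 / 0.47
Step 3: S = 70.2%

70.2


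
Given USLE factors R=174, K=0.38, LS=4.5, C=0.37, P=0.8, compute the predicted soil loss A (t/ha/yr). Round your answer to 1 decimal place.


Step 1: A = R * K * LS * C * P
Step 2: R * K = 174 * 0.38 = 66.12
Step 3: (R*K) * LS = 66.12 * 4.5 = 297.54
Step 4: * C * P = 297.54 * 0.37 * 0.8 = 88.1
Step 5: A = 88.1 t/(ha*yr)

88.1


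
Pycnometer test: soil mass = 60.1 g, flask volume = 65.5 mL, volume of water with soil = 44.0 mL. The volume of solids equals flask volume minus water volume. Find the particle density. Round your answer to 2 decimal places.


Step 1: Volume of solids = flask volume - water volume with soil
Step 2: V_solids = 65.5 - 44.0 = 21.5 mL
Step 3: Particle density = mass / V_solids = 60.1 / 21.5 = 2.8 g/cm^3

2.8


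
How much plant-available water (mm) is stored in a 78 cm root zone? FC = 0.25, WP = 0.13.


Step 1: Available water = (FC - WP) * depth * 10
Step 2: AW = (0.25 - 0.13) * 78 * 10
Step 3: AW = 0.12 * 78 * 10
Step 4: AW = 93.6 mm

93.6


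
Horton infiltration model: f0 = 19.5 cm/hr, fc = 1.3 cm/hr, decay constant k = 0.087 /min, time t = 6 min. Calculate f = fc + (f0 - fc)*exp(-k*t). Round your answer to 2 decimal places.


Step 1: f = fc + (f0 - fc) * exp(-k * t)
Step 2: exp(-0.087 * 6) = 0.593333
Step 3: f = 1.3 + (19.5 - 1.3) * 0.593333
Step 4: f = 1.3 + 18.2 * 0.593333
Step 5: f = 12.1 cm/hr

12.1
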